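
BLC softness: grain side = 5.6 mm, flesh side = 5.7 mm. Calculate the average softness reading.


5.65 mm


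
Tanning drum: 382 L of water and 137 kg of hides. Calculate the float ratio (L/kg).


Float ratio = water / hide weight
Ratio = 382 / 137 = 2.8


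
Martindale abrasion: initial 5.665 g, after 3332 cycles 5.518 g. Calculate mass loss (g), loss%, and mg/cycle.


Loss = 5.665 - 5.518 = 0.147 g
Loss% = 0.147 / 5.665 x 100 = 2.59%
Rate = 0.147 / 3332 x 1000 = 0.044 mg/cycle


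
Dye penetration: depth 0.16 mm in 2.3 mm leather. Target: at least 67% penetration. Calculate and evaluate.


Penetration = 7.0%
Meets target: No


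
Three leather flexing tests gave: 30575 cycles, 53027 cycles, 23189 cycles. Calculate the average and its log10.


Average = (30575 + 53027 + 23189) / 3 = 35597 cycles
log10(35597) = 4.55


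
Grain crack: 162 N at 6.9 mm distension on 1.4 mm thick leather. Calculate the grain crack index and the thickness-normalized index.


Crack index = 23.5 N/mm
Normalized index = 16.8 N/mm per mm

Crack index = 162 / 6.9 = 23.5 N/mm
Normalized = 23.5 / 1.4 = 16.8 N/mm per mm


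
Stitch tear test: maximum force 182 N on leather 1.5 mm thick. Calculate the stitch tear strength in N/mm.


Stitch tear strength = force / thickness
STS = 182 / 1.5 = 121.3 N/mm


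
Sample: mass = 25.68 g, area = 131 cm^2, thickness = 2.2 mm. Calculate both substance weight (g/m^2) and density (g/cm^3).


SW = 25.68 / 131 x 10000 = 1960.3 g/m^2
Volume = 131 x 2.2 / 10 = 28.82 cm^3
Density = 25.68 / 28.82 = 0.891 g/cm^3


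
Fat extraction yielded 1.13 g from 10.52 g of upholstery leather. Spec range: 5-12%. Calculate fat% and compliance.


Fat% = 1.13 / 10.52 x 100 = 10.7%
Spec range: 5-12%
Compliant: Yes


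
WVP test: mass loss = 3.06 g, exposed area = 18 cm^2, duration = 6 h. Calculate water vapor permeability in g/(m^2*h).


283.33 g/(m^2*h)

WVP = mass_loss / (area x time) x 10000
WVP = 3.06 / (18 x 6) x 10000
WVP = 3.06 / 108 x 10000 = 283.33 g/(m^2*h)


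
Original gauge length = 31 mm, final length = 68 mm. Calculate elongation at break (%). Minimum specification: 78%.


Extension = 68 - 31 = 37 mm
Elongation = 37 / 31 x 100 = 119.4%
Minimum required: 78%
Meets specification: Yes


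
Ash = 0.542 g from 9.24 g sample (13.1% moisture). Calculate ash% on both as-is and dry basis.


As-is ash% = 0.542 / 9.24 x 100 = 5.87%
Dry mass = 9.24 x (100 - 13.1) / 100 = 8.02956 g
Dry-basis ash% = 0.542 / 8.02956 x 100 = 6.75%


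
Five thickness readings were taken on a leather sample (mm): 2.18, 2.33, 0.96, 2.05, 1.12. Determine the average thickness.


1.73 mm


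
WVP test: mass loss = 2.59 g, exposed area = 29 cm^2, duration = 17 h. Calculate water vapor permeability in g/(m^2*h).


WVP = mass_loss / (area x time) x 10000
WVP = 2.59 / (29 x 17) x 10000
WVP = 2.59 / 493 x 10000 = 52.54 g/(m^2*h)


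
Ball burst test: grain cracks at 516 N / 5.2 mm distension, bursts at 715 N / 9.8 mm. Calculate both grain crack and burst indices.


Crack index = 516 / 5.2 = 99.2 N/mm
Burst index = 715 / 9.8 = 73.0 N/mm


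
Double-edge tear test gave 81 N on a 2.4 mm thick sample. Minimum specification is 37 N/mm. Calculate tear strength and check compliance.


Tear strength = 33.8 N/mm
Compliant: No

Tear strength = 81 / 2.4 = 33.8 N/mm
Required minimum = 37 N/mm
Compliant: No


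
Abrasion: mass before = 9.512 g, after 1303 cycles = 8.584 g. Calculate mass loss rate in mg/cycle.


Mass loss = 9.512 - 8.584 = 0.928 g
Rate = 0.928 / 1303 x 1000 = 0.712 mg/cycle


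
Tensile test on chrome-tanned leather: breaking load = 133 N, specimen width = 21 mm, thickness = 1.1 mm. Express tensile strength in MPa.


5.76 MPa

Cross-section = 21 x 1.1 = 23.1 mm^2
TS = 133 / 23.1 = 5.76 MPa
(1 N/mm^2 = 1 MPa)


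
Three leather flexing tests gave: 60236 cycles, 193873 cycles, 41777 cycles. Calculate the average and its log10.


Average = (60236 + 193873 + 41777) / 3 = 98629 cycles
log10(98629) = 4.99


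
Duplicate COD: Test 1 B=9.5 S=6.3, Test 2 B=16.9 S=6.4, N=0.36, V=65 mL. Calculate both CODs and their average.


COD1 = 141.8 mg/L
COD2 = 465.2 mg/L
Average = 303.5 mg/L

COD1 = (9.5 - 6.3) x 0.36 x 8000 / 65 = 141.8 mg/L
COD2 = (16.9 - 6.4) x 0.36 x 8000 / 65 = 465.2 mg/L
Average = (141.8 + 465.2) / 2 = 303.5 mg/L


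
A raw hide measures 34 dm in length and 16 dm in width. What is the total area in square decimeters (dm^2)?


Area = length x width
Area = 34 x 16 = 544 dm^2


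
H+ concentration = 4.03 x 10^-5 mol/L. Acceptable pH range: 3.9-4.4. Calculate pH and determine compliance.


pH = 4.39
Compliant: Yes

pH = -log10(4.03 x 10^-5) = 4.39
Range: 3.9 to 4.4
Compliant: Yes


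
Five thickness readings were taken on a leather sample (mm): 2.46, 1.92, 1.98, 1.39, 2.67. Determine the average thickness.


2.08 mm


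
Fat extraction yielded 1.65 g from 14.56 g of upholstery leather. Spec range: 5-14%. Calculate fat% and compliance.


Fat% = 1.65 / 14.56 x 100 = 11.3%
Spec range: 5-14%
Compliant: Yes


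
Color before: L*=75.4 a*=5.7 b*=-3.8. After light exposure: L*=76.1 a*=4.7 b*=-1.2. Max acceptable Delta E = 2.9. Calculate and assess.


Delta E = 2.87
Passes: Yes


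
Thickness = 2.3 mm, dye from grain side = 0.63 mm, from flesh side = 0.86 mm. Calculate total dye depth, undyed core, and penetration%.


Total dyed = 0.63 + 0.86 = 1.49 mm
Undyed core = 2.3 - 1.49 = 0.81 mm
Penetration = 1.49 / 2.3 x 100 = 64.8%


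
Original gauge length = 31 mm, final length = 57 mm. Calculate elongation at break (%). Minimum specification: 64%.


Elongation = 83.9%
Meets spec: Yes

Extension = 57 - 31 = 26 mm
Elongation = 26 / 31 x 100 = 83.9%
Minimum required: 64%
Meets specification: Yes


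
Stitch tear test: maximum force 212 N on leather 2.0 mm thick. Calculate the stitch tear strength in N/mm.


106.0 N/mm


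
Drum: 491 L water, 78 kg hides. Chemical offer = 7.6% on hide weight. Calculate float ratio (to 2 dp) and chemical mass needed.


Float ratio = 6.29
Chemical needed = 5.928 kg


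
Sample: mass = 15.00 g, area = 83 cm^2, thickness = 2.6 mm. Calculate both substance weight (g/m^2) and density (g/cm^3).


Substance weight = 1807.2 g/m^2
Density = 0.695 g/cm^3

SW = 15.00 / 83 x 10000 = 1807.2 g/m^2
Volume = 83 x 2.6 / 10 = 21.58 cm^3
Density = 15.00 / 21.58 = 0.695 g/cm^3


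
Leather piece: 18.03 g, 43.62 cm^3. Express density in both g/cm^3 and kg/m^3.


0.413 g/cm^3
413 kg/m^3


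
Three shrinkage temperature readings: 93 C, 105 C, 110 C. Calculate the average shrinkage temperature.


102.7 C

Average = (93 + 105 + 110) / 3
Average = 308 / 3 = 102.7 C


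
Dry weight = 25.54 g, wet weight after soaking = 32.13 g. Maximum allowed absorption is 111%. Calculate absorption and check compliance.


WA = (32.13 - 25.54) / 25.54 x 100 = 25.8%
Maximum allowed: 111%
Compliant: Yes


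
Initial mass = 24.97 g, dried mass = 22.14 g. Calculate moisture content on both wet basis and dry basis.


Wet basis = 11.3%
Dry basis = 12.8%

Moisture lost = 24.97 - 22.14 = 2.83 g
Wet basis MC = 2.83 / 24.97 x 100 = 11.3%
Dry basis MC = 2.83 / 22.14 x 100 = 12.8%


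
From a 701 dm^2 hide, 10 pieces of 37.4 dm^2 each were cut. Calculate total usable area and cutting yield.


Total usable = 10 x 37.4 = 374.0 dm^2
Yield = 374.0 / 701 x 100 = 53.4%


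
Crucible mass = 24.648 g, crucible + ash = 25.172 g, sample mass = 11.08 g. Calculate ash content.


Ash mass = 0.524 g
Ash content = 4.73%


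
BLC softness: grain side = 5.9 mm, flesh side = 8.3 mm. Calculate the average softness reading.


7.10 mm

Average = (5.9 + 8.3) / 2
Average = 7.10 mm


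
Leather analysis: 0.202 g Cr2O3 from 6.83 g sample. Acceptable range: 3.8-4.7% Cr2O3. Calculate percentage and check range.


Cr2O3 = 2.96%
Within range: No


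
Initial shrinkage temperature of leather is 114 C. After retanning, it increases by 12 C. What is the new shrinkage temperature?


126 C

New Ts = 114 + 12 = 126 C


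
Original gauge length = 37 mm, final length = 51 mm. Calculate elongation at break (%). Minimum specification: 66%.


Extension = 51 - 37 = 14 mm
Elongation = 14 / 37 x 100 = 37.8%
Minimum required: 66%
Meets specification: No


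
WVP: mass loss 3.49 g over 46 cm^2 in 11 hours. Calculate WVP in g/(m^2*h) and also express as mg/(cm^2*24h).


WVP = 3.49 / (46 x 11) x 10000 = 68.97 g/(m^2*h)
Mass loss in mg = 3.49 x 1000 = 3490 mg
Per cm^2 per 24h in mg: 3490 x 24 / (46 x 11) = 83760 / 506 = 165.53 mg/(cm^2*24h)


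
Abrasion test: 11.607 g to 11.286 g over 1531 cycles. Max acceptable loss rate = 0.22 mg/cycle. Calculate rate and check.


Loss = 11.607 - 11.286 = 0.321 g
Rate = 0.321 g / 1531 cycles x 1000 = 0.210 mg/cycle
Max = 0.22 mg/cycle
Passes: Yes


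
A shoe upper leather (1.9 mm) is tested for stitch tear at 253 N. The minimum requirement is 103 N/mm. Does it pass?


STS = 133.2 N/mm
Passes: Yes


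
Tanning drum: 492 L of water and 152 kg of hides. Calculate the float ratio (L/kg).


Float ratio = water / hide weight
Ratio = 492 / 152 = 3.2


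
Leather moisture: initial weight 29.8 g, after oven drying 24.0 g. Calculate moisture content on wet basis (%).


19.5%


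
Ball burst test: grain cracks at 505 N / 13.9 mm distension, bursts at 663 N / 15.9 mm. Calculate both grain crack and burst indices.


Crack index = 505 / 13.9 = 36.3 N/mm
Burst index = 663 / 15.9 = 41.7 N/mm


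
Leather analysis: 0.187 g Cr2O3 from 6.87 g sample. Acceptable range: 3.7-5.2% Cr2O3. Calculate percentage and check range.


Cr2O3 = 2.72%
Within range: No


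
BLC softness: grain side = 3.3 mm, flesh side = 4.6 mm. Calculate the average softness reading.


Average = (3.3 + 4.6) / 2
Average = 3.95 mm


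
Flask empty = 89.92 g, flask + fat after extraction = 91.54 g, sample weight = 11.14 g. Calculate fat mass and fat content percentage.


Fat mass = 91.54 - 89.92 = 1.62 g
Fat% = 1.62 / 11.14 x 100 = 14.5%


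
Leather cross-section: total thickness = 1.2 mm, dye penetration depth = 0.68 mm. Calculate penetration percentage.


Penetration% = 0.68 / 1.2 x 100
Penetration = 56.7%


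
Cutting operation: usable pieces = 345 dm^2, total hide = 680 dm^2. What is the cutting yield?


Yield = usable / total x 100
Yield = 345 / 680 x 100 = 50.7%


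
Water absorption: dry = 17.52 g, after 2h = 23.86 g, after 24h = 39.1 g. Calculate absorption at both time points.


WA (2h) = (23.86 - 17.52) / 17.52 x 100 = 36.2%
WA (24h) = (39.1 - 17.52) / 17.52 x 100 = 123.2%


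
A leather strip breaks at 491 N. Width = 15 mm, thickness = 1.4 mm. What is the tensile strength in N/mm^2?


Cross-sectional area = 15 x 1.4 = 21.0 mm^2
Tensile strength = 491 / 21.0 = 23.38 N/mm^2


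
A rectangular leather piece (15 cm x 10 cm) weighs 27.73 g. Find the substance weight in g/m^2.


1848.7 g/m^2

Area = 15 x 10 = 150 cm^2
SW = 27.73 / 150 x 10000 = 1848.7 g/m^2


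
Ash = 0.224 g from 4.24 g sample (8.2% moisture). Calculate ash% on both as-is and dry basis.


As-is ash% = 0.224 / 4.24 x 100 = 5.28%
Dry mass = 4.24 x (100 - 8.2) / 100 = 3.89232 g
Dry-basis ash% = 0.224 / 3.89232 x 100 = 5.75%


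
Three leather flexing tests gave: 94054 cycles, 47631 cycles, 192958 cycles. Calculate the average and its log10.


Average = (94054 + 47631 + 192958) / 3 = 111548 cycles
log10(111548) = 5.05


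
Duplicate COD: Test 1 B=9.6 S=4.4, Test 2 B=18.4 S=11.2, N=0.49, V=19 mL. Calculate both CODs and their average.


COD1 = 1072.8 mg/L
COD2 = 1485.5 mg/L
Average = 1279.2 mg/L


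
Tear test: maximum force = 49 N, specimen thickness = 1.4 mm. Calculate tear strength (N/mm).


Tear strength = force / thickness
Tear = 49 / 1.4 = 35.0 N/mm


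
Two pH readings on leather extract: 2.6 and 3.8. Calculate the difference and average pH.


Difference = 1.2
Average pH = 3.20


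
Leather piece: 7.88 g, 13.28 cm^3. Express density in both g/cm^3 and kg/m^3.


Density = 7.88 / 13.28 = 0.593 g/cm^3
Convert: 0.593 x 1000 = 593 kg/m^3


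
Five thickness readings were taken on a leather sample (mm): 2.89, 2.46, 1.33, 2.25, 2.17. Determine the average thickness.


Sum = 2.89 + 2.46 + 1.33 + 2.25 + 2.17 = 11.10
Average = 11.10 / 5 = 2.22 mm


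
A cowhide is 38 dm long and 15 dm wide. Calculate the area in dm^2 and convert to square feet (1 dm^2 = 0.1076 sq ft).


Area = 38 x 15 = 570 dm^2
Conversion: 570 x 0.1076 = 61.33 sq ft


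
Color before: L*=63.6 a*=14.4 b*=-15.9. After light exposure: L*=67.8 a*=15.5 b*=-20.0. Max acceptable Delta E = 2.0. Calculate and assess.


dL = 4.2, da = 1.1, db = -4.1
dE = sqrt((4.2)^2 + (1.1)^2 + (-4.1)^2) = 5.97
Max = 2.0
Passes: No


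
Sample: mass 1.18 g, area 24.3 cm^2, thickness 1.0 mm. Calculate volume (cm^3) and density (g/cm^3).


Volume = 2.430 cm^3
Density = 0.486 g/cm^3


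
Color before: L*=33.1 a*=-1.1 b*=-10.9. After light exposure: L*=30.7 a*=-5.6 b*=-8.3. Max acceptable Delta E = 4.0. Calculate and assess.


dL = -2.4, da = -4.5, db = 2.6
dE = sqrt((-2.4)^2 + (-4.5)^2 + (2.6)^2) = 5.72
Max = 4.0
Passes: No


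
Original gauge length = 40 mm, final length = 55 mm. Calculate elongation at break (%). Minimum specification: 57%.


Elongation = 37.5%
Meets spec: No


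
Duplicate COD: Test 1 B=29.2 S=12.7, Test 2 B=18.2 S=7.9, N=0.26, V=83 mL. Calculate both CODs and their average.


COD1 = (29.2 - 12.7) x 0.26 x 8000 / 83 = 413.5 mg/L
COD2 = (18.2 - 7.9) x 0.26 x 8000 / 83 = 258.1 mg/L
Average = (413.5 + 258.1) / 2 = 335.8 mg/L


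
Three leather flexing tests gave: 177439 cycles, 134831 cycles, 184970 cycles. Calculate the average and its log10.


Average = (177439 + 134831 + 184970) / 3 = 165747 cycles
log10(165747) = 5.22


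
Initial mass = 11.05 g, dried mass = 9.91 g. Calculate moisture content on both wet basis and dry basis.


Moisture lost = 11.05 - 9.91 = 1.14 g
Wet basis MC = 1.14 / 11.05 x 100 = 10.3%
Dry basis MC = 1.14 / 9.91 x 100 = 11.5%


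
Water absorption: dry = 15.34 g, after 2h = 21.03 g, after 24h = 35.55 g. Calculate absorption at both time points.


2h absorption = 37.1%
24h absorption = 131.7%


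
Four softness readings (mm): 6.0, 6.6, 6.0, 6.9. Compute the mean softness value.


Sum = 6.0 + 6.6 + 6.0 + 6.9
Mean = 25.5 / 4 = 6.38 mm


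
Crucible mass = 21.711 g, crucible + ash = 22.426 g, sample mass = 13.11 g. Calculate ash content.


Ash mass = 0.715 g
Ash content = 5.45%


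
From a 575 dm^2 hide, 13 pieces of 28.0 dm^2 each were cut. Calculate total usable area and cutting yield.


Usable area = 364.0 dm^2
Yield = 63.3%


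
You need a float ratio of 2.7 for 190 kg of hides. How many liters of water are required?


Water = hide weight x target ratio
Water = 190 x 2.7 = 513.0 L


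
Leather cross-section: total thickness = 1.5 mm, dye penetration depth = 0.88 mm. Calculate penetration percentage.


58.7%

Penetration% = 0.88 / 1.5 x 100
Penetration = 58.7%


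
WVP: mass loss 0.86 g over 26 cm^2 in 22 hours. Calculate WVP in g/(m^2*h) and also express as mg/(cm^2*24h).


WVP = 15.03 g/(m^2*h)
Daily rate = 36.08 mg/(cm^2*24h)

WVP = 0.86 / (26 x 22) x 10000 = 15.03 g/(m^2*h)
Mass loss in mg = 0.86 x 1000 = 860 mg
Per cm^2 per 24h in mg: 860 x 24 / (26 x 22) = 20640 / 572 = 36.08 mg/(cm^2*24h)


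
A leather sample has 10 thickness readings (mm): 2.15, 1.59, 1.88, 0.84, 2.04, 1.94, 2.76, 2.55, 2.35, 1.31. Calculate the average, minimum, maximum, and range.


Average = 1.94 mm
Min = 0.84 mm
Max = 2.76 mm
Range = 1.92 mm


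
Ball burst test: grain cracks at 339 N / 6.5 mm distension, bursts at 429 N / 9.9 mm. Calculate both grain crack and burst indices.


Crack index = 339 / 6.5 = 52.2 N/mm
Burst index = 429 / 9.9 = 43.3 N/mm


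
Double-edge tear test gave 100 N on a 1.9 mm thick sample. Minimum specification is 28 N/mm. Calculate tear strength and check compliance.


Tear strength = 100 / 1.9 = 52.6 N/mm
Required minimum = 28 N/mm
Compliant: Yes


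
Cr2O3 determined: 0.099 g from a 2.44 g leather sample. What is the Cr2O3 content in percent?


4.06%

Cr2O3% = 0.099 / 2.44 x 100
Cr2O3% = 4.06%


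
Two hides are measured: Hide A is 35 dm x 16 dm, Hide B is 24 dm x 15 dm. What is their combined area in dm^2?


Hide A area = 35 x 16 = 560 dm^2
Hide B area = 24 x 15 = 360 dm^2
Total = 560 + 360 = 920 dm^2


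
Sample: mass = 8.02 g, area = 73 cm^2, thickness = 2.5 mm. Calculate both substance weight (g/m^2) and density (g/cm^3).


SW = 8.02 / 73 x 10000 = 1098.6 g/m^2
Volume = 73 x 2.5 / 10 = 18.25 cm^3
Density = 8.02 / 18.25 = 0.439 g/cm^3


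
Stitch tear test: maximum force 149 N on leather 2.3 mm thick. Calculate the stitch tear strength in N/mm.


64.8 N/mm

Stitch tear strength = force / thickness
STS = 149 / 2.3 = 64.8 N/mm


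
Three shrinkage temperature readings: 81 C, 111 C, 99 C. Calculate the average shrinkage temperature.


Average = (81 + 111 + 99) / 3
Average = 291 / 3 = 97.0 C


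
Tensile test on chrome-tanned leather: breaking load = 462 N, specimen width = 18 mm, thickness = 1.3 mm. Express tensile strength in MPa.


Cross-section = 18 x 1.3 = 23.4 mm^2
TS = 462 / 23.4 = 19.74 MPa
(1 N/mm^2 = 1 MPa)


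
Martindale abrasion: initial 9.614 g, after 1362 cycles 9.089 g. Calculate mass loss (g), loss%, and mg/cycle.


Loss = 9.614 - 9.089 = 0.525 g
Loss% = 0.525 / 9.614 x 100 = 5.46%
Rate = 0.525 / 1362 x 1000 = 0.385 mg/cycle


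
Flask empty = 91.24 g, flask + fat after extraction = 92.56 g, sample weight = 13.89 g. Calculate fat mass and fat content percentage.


Fat mass = 92.56 - 91.24 = 1.32 g
Fat% = 1.32 / 13.89 x 100 = 9.5%


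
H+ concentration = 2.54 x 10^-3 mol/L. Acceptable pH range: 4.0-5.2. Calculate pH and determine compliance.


pH = 2.60
Compliant: No


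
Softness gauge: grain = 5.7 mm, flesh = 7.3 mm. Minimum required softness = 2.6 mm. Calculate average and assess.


Average = (5.7 + 7.3) / 2 = 6.50 mm
Minimum = 2.6 mm
Meets requirement: Yes


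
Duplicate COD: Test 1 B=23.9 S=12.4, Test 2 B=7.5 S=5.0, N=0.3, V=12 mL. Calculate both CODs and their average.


COD1 = 2300.0 mg/L
COD2 = 500.0 mg/L
Average = 1400.0 mg/L

COD1 = (23.9 - 12.4) x 0.3 x 8000 / 12 = 2300.0 mg/L
COD2 = (7.5 - 5.0) x 0.3 x 8000 / 12 = 500.0 mg/L
Average = (2300.0 + 500.0) / 2 = 1400.0 mg/L


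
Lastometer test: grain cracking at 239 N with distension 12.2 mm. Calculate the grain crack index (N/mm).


19.6 N/mm

Grain crack index = force / distension
Index = 239 / 12.2 = 19.6 N/mm


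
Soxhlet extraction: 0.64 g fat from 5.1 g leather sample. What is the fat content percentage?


Fat content = 0.64 / 5.1 x 100
Fat = 12.5%


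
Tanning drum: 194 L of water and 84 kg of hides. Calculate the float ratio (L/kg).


2.3


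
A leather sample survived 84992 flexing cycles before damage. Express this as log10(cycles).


log10(84992) = 4.93


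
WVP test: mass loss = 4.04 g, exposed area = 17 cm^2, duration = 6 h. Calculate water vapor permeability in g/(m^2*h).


WVP = mass_loss / (area x time) x 10000
WVP = 4.04 / (17 x 6) x 10000
WVP = 4.04 / 102 x 10000 = 396.08 g/(m^2*h)


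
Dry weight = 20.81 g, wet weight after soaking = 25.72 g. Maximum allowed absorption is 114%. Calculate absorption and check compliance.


Absorption = 23.6%
Compliant: Yes

WA = (25.72 - 20.81) / 20.81 x 100 = 23.6%
Maximum allowed: 114%
Compliant: Yes


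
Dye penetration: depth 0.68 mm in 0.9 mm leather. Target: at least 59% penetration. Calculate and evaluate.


Penetration = 75.6%
Meets target: Yes

Penetration = 0.68 / 0.9 x 100 = 75.6%
Target: 59%
Meets target: Yes


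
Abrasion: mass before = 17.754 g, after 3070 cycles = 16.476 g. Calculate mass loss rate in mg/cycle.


0.416 mg/cycle

Mass loss = 17.754 - 16.476 = 1.278 g
Rate = 1.278 / 3070 x 1000 = 0.416 mg/cycle


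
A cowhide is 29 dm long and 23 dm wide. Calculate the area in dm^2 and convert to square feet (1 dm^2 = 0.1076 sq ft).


Area = 29 x 23 = 667 dm^2
Conversion: 667 x 0.1076 = 71.77 sq ft


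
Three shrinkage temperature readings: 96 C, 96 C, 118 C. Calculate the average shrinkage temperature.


Average = (96 + 96 + 118) / 3
Average = 310 / 3 = 103.3 C


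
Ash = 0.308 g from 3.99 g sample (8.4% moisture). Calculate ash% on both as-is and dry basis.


As-is ash = 7.72%
Dry-basis ash = 8.43%


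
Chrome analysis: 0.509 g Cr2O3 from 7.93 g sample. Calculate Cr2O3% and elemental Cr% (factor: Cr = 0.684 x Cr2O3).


Cr2O3% = 0.509 / 7.93 x 100 = 6.42%
Cr% = 6.42 x 0.684 = 4.39%


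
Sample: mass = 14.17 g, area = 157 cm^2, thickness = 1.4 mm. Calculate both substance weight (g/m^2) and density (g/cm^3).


SW = 14.17 / 157 x 10000 = 902.5 g/m^2
Volume = 157 x 1.4 / 10 = 21.98 cm^3
Density = 14.17 / 21.98 = 0.645 g/cm^3


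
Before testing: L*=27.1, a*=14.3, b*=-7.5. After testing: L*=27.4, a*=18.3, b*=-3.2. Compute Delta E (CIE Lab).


Delta E = 5.88

dL = 27.4 - 27.1 = 0.3
da = 18.3 - 14.3 = 4.0
db = -3.2 - (-7.5) = 4.3
dE = sqrt((0.3)^2 + (4.0)^2 + (4.3)^2) = 5.88


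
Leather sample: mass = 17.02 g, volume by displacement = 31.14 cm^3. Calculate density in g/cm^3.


0.547 g/cm^3


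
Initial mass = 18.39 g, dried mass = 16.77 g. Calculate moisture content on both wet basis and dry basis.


Wet basis = 8.8%
Dry basis = 9.7%

Moisture lost = 18.39 - 16.77 = 1.62 g
Wet basis MC = 1.62 / 18.39 x 100 = 8.8%
Dry basis MC = 1.62 / 16.77 x 100 = 9.7%


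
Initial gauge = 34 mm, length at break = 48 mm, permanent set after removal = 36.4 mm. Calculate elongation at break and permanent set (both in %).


Elongation at break = 41.2%
Permanent set = 7.1%

Elongation at break = (48 - 34) / 34 x 100 = 41.2%
Permanent set = (36.4 - 34) / 34 x 100 = 7.1%


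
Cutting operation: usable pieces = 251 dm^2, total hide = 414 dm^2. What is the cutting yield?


60.6%

Yield = usable / total x 100
Yield = 251 / 414 x 100 = 60.6%


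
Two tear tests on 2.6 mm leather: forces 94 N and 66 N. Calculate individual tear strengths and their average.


Tear 1 = 94 / 2.6 = 36.2 N/mm
Tear 2 = 66 / 2.6 = 25.4 N/mm
Average = (36.2 + 25.4) / 2 = 30.8 N/mm


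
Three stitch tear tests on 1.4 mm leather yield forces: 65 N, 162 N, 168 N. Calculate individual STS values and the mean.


STS1 = 46.4 N/mm
STS2 = 115.7 N/mm
STS3 = 120.0 N/mm
Mean = 94.0 N/mm

STS1 = 65 / 1.4 = 46.4 N/mm
STS2 = 162 / 1.4 = 115.7 N/mm
STS3 = 168 / 1.4 = 120.0 N/mm
Mean = (46.4 + 115.7 + 120.0) / 3 = 94.0 N/mm


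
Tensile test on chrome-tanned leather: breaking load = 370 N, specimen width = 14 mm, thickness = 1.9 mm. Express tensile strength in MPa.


13.91 MPa

Cross-section = 14 x 1.9 = 26.6 mm^2
TS = 370 / 26.6 = 13.91 MPa
(1 N/mm^2 = 1 MPa)


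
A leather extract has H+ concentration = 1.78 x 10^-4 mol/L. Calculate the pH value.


pH = -log10[H+]
pH = -log10(1.78 x 10^-4) = 3.75


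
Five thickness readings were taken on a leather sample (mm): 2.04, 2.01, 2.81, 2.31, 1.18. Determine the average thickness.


Sum = 2.04 + 2.01 + 2.81 + 2.31 + 1.18 = 10.35
Average = 10.35 / 5 = 2.07 mm


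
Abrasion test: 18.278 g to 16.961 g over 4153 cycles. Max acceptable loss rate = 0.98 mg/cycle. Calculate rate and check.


Rate = 0.317 mg/cycle
Passes: Yes


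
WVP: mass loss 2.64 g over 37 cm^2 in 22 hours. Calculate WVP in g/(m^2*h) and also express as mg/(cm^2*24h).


WVP = 2.64 / (37 x 22) x 10000 = 32.43 g/(m^2*h)
Mass loss in mg = 2.64 x 1000 = 2640 mg
Per cm^2 per 24h in mg: 2640 x 24 / (37 x 22) = 63360 / 814 = 77.84 mg/(cm^2*24h)


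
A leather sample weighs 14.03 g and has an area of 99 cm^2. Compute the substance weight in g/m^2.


1417.2 g/m^2

Substance weight = mass / area x 10000
SW = 14.03 / 99 x 10000
SW = 1417.2 g/m^2


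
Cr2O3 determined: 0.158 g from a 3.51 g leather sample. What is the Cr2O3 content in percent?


4.50%

Cr2O3% = 0.158 / 3.51 x 100
Cr2O3% = 4.50%


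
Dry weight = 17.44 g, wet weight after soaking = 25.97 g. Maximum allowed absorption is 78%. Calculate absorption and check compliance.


Absorption = 48.9%
Compliant: Yes

WA = (25.97 - 17.44) / 17.44 x 100 = 48.9%
Maximum allowed: 78%
Compliant: Yes


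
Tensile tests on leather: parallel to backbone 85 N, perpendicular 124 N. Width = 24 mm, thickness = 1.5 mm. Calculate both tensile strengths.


Area = 24 x 1.5 = 36.0 mm^2
TS (parallel) = 85 / 36.0 = 2.36 N/mm^2
TS (perpendicular) = 124 / 36.0 = 3.44 N/mm^2


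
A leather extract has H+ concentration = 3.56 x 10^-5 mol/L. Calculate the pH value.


pH = -log10[H+]
pH = -log10(3.56 x 10^-5) = 4.45


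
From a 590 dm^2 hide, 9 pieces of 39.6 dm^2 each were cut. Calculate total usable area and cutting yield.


Usable area = 356.4 dm^2
Yield = 60.4%

Total usable = 9 x 39.6 = 356.4 dm^2
Yield = 356.4 / 590 x 100 = 60.4%


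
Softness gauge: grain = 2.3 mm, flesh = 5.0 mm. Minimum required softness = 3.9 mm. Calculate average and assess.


Average = (2.3 + 5.0) / 2 = 3.65 mm
Minimum = 3.9 mm
Meets requirement: No


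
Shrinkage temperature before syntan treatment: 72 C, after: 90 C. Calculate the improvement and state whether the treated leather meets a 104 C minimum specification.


Improvement = 90 - 72 = 18 C
Spec check: 90 C >= 104 C? No


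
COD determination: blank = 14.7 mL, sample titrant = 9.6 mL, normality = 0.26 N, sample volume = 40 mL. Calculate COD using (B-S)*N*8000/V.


265.2 mg/L

COD = (14.7 - 9.6) x 0.26 x 8000 / 40
COD = 5.1 x 0.26 x 8000 / 40
COD = 265.2 mg/L


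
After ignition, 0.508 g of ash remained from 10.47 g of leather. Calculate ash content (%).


4.85%


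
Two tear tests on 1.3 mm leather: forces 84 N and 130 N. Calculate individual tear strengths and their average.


Tear 1 = 64.6 N/mm
Tear 2 = 100.0 N/mm
Average = 82.3 N/mm

Tear 1 = 84 / 1.3 = 64.6 N/mm
Tear 2 = 130 / 1.3 = 100.0 N/mm
Average = (64.6 + 100.0) / 2 = 82.3 N/mm


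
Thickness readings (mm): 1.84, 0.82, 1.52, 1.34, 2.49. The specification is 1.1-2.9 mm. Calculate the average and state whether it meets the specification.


Average = 1.60 mm
Within specification: Yes

Sum = 8.01
Average = 8.01 / 5 = 1.60 mm
Specification range: 1.1 to 2.9 mm
Within spec: Yes


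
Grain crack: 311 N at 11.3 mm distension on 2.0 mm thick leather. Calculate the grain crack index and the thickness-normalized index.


Crack index = 311 / 11.3 = 27.5 N/mm
Normalized = 27.5 / 2.0 = 13.8 N/mm per mm


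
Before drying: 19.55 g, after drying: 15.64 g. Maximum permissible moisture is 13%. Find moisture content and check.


MC = (19.55 - 15.64) / 19.55 x 100 = 20.0%
Maximum: 13%
Acceptable: No


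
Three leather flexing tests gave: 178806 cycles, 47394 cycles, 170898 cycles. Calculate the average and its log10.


Average = (178806 + 47394 + 170898) / 3 = 132366 cycles
log10(132366) = 5.12


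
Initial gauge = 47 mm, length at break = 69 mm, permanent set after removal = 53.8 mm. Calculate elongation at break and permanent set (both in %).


Elongation at break = (69 - 47) / 47 x 100 = 46.8%
Permanent set = (53.8 - 47) / 47 x 100 = 14.5%


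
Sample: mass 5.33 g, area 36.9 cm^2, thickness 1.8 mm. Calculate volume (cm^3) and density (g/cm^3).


Volume = 6.642 cm^3
Density = 0.802 g/cm^3

Thickness in cm = 1.8 / 10 = 0.18 cm
Volume = 36.9 x 0.18 = 6.642 cm^3
Density = 5.33 / 6.642 = 0.802 g/cm^3


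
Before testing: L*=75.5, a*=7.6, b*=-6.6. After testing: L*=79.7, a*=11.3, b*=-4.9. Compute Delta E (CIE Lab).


Delta E = 5.85

dL = 79.7 - 75.5 = 4.2
da = 11.3 - 7.6 = 3.7
db = -4.9 - (-6.6) = 1.7
dE = sqrt((4.2)^2 + (3.7)^2 + (1.7)^2) = 5.85


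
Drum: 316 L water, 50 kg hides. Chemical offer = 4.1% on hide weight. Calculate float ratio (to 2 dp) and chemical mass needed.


Float ratio = 316 / 50 = 6.32
Chemical = 50 x 4.1 / 100 = 2.05 kg


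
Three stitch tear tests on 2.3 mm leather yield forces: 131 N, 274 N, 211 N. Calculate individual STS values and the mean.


STS1 = 131 / 2.3 = 57.0 N/mm
STS2 = 274 / 2.3 = 119.1 N/mm
STS3 = 211 / 2.3 = 91.7 N/mm
Mean = (57.0 + 119.1 + 91.7) / 3 = 89.3 N/mm


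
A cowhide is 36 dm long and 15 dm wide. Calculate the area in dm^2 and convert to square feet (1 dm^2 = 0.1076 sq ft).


540 dm^2
58.10 sq ft


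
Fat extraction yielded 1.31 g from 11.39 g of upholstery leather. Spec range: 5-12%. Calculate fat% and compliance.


Fat content = 11.5%
Compliant: Yes

Fat% = 1.31 / 11.39 x 100 = 11.5%
Spec range: 5-12%
Compliant: Yes


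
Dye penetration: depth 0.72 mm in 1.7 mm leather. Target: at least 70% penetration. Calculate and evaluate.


Penetration = 0.72 / 1.7 x 100 = 42.4%
Target: 70%
Meets target: No


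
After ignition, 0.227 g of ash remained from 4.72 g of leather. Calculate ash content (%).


Ash% = 0.227 / 4.72 x 100
Ash% = 4.81%


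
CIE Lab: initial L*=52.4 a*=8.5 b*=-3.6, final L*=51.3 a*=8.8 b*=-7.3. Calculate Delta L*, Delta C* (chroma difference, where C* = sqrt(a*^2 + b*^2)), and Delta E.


Delta L* = 51.3 - 52.4 = -1.1
C1* = sqrt((8.5)^2 + (-3.6)^2) = 9.231
C2* = sqrt((8.8)^2 + (-7.3)^2) = 11.434
Delta C* = 11.434 - 9.231 = 2.20
Delta E = sqrt((-1.1)^2 + (0.3)^2 + (-3.7)^2) = 3.87


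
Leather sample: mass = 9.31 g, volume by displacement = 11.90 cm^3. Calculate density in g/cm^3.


Density = mass / volume
Density = 9.31 / 11.90 = 0.782 g/cm^3


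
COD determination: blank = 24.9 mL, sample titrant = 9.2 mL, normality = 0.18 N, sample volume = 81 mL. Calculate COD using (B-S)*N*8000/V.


COD = (24.9 - 9.2) x 0.18 x 8000 / 81
COD = 15.7 x 0.18 x 8000 / 81
COD = 279.1 mg/L


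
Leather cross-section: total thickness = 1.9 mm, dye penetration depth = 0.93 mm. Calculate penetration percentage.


48.9%


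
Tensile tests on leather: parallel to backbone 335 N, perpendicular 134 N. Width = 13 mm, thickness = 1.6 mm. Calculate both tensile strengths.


Parallel = 16.11 N/mm^2
Perpendicular = 6.44 N/mm^2


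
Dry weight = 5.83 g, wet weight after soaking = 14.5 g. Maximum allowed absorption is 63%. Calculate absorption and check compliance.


Absorption = 148.7%
Compliant: No


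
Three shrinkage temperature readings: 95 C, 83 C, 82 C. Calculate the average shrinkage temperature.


86.7 C


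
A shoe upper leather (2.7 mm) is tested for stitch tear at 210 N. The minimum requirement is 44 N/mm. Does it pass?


STS = 77.8 N/mm
Passes: Yes

STS = 210 / 2.7 = 77.8 N/mm
Minimum required: 44 N/mm
Passes: Yes


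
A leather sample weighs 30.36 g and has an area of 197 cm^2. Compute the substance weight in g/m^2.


1541.1 g/m^2

Substance weight = mass / area x 10000
SW = 30.36 / 197 x 10000
SW = 1541.1 g/m^2


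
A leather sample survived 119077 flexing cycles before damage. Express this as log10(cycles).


log10(119077) = 5.08


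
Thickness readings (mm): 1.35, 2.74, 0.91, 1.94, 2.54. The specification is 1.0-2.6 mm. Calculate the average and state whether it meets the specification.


Average = 1.90 mm
Within specification: Yes

Sum = 9.48
Average = 9.48 / 5 = 1.90 mm
Specification range: 1.0 to 2.6 mm
Within spec: Yes


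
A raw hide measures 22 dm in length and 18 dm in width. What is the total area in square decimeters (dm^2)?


Area = length x width
Area = 22 x 18 = 396 dm^2


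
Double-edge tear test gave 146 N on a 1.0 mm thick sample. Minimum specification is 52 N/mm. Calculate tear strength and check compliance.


Tear strength = 146 / 1.0 = 146.0 N/mm
Required minimum = 52 N/mm
Compliant: Yes


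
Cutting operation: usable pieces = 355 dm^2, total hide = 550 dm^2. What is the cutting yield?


64.5%

Yield = usable / total x 100
Yield = 355 / 550 x 100 = 64.5%


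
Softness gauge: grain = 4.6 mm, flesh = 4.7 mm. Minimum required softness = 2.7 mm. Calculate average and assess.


Average = (4.6 + 4.7) / 2 = 4.65 mm
Minimum = 2.7 mm
Meets requirement: Yes


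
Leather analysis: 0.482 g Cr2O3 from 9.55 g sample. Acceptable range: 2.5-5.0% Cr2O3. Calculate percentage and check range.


Cr2O3% = 0.482 / 9.55 x 100 = 5.05%
Acceptable range: 2.5 to 5.0%
Within range: No


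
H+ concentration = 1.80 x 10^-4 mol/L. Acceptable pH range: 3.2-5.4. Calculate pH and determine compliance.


pH = 3.74
Compliant: Yes


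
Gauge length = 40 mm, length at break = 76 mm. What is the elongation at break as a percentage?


90.0%

Extension = 76 - 40 = 36 mm
Elongation = 36 / 40 x 100 = 90.0%


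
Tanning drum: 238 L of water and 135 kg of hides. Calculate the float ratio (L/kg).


Float ratio = water / hide weight
Ratio = 238 / 135 = 1.8


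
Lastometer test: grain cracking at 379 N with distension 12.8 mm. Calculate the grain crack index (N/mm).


29.6 N/mm


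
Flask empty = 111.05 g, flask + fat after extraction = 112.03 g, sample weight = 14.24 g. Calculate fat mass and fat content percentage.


Fat mass = 0.98 g
Fat content = 6.9%

Fat mass = 112.03 - 111.05 = 0.98 g
Fat% = 0.98 / 14.24 x 100 = 6.9%


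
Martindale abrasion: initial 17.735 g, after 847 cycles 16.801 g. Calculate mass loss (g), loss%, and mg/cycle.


Loss = 17.735 - 16.801 = 0.934 g
Loss% = 0.934 / 17.735 x 100 = 5.27%
Rate = 0.934 / 847 x 1000 = 1.103 mg/cycle


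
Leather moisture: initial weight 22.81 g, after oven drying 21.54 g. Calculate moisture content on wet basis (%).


Moisture = 22.81 - 21.54 = 1.27 g
MC = 1.27 / 22.81 x 100 = 5.6%


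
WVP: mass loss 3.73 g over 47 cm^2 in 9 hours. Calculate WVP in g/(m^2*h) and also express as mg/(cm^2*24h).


WVP = 3.73 / (47 x 9) x 10000 = 88.18 g/(m^2*h)
Mass loss in mg = 3.73 x 1000 = 3730 mg
Per cm^2 per 24h in mg: 3730 x 24 / (47 x 9) = 89520 / 423 = 211.63 mg/(cm^2*24h)


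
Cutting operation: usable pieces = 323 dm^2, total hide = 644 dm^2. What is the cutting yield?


50.2%


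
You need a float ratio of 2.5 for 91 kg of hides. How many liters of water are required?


Water = hide weight x target ratio
Water = 91 x 2.5 = 227.5 L


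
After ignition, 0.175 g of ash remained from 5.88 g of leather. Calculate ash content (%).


2.98%

Ash% = 0.175 / 5.88 x 100
Ash% = 2.98%


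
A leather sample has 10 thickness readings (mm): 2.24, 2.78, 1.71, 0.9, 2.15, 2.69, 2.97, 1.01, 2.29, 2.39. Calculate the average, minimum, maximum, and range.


Sum = 21.13
Average = 21.13 / 10 = 2.11 mm
Minimum = 0.9 mm
Maximum = 2.97 mm
Range = 2.97 - 0.9 = 2.07 mm


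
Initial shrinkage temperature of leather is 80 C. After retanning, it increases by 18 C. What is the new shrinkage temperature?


New Ts = 80 + 18 = 98 C


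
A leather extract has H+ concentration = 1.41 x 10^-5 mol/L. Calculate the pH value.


pH = -log10[H+]
pH = -log10(1.41 x 10^-5) = 4.85


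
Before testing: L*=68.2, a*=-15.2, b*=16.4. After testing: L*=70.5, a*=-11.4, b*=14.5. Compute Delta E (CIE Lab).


dL = 70.5 - 68.2 = 2.3
da = -11.4 - (-15.2) = 3.8
db = 14.5 - 16.4 = -1.9
dE = sqrt((2.3)^2 + (3.8)^2 + (-1.9)^2) = 4.83


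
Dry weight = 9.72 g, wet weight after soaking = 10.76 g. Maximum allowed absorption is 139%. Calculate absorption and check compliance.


Absorption = 10.7%
Compliant: Yes


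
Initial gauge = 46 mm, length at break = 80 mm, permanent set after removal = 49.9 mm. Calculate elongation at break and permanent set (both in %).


Elongation at break = 73.9%
Permanent set = 8.5%

Elongation at break = (80 - 46) / 46 x 100 = 73.9%
Permanent set = (49.9 - 46) / 46 x 100 = 8.5%


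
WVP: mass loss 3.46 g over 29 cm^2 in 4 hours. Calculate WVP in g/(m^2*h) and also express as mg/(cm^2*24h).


WVP = 3.46 / (29 x 4) x 10000 = 298.28 g/(m^2*h)
Mass loss in mg = 3.46 x 1000 = 3460 mg
Per cm^2 per 24h in mg: 3460 x 24 / (29 x 4) = 83040 / 116 = 715.86 mg/(cm^2*24h)


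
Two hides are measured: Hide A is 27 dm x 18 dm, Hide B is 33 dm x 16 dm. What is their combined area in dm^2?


Hide A area = 27 x 18 = 486 dm^2
Hide B area = 33 x 16 = 528 dm^2
Total = 486 + 528 = 1014 dm^2


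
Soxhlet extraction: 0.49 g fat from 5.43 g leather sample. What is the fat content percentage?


Fat content = 0.49 / 5.43 x 100
Fat = 9.0%


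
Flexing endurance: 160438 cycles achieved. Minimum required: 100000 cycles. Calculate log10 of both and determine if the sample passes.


log10(160438) = 5.21
log10(100000) = 5.00
Passes: Yes


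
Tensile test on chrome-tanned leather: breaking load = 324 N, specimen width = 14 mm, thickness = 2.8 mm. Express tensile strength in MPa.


Cross-section = 14 x 2.8 = 39.2 mm^2
TS = 324 / 39.2 = 8.27 MPa
(1 N/mm^2 = 1 MPa)


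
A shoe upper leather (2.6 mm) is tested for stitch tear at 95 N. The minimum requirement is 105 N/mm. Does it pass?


STS = 36.5 N/mm
Passes: No

STS = 95 / 2.6 = 36.5 N/mm
Minimum required: 105 N/mm
Passes: No


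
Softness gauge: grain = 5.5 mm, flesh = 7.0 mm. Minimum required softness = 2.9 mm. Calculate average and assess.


Average = (5.5 + 7.0) / 2 = 6.25 mm
Minimum = 2.9 mm
Meets requirement: Yes


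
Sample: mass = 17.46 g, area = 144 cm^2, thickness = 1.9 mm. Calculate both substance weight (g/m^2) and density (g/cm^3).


Substance weight = 1212.5 g/m^2
Density = 0.638 g/cm^3

SW = 17.46 / 144 x 10000 = 1212.5 g/m^2
Volume = 144 x 1.9 / 10 = 27.36 cm^3
Density = 17.46 / 27.36 = 0.638 g/cm^3


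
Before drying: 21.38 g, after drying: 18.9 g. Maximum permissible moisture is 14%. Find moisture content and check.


MC = (21.38 - 18.9) / 21.38 x 100 = 11.6%
Maximum: 14%
Acceptable: Yes


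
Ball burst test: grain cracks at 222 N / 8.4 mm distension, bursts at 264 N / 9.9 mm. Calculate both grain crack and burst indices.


Crack index = 26.4 N/mm
Burst index = 26.7 N/mm


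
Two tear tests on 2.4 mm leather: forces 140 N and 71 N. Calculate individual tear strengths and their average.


Tear 1 = 140 / 2.4 = 58.3 N/mm
Tear 2 = 71 / 2.4 = 29.6 N/mm
Average = (58.3 + 29.6) / 2 = 44.0 N/mm


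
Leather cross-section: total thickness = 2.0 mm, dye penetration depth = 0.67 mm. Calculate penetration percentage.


Penetration% = 0.67 / 2.0 x 100
Penetration = 33.5%


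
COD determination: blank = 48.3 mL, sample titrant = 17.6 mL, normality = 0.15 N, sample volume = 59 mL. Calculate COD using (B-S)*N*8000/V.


624.4 mg/L

COD = (48.3 - 17.6) x 0.15 x 8000 / 59
COD = 30.7 x 0.15 x 8000 / 59
COD = 624.4 mg/L


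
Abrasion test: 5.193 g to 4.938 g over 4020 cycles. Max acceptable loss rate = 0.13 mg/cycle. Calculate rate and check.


Loss = 5.193 - 4.938 = 0.255 g
Rate = 0.255 g / 4020 cycles x 1000 = 0.063 mg/cycle
Max = 0.13 mg/cycle
Passes: Yes


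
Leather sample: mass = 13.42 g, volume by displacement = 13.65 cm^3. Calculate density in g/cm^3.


0.983 g/cm^3


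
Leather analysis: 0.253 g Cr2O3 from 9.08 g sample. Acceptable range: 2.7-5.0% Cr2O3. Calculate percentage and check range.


Cr2O3% = 0.253 / 9.08 x 100 = 2.79%
Acceptable range: 2.7 to 5.0%
Within range: Yes


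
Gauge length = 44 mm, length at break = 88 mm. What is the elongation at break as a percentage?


Extension = 88 - 44 = 44 mm
Elongation = 44 / 44 x 100 = 100.0%


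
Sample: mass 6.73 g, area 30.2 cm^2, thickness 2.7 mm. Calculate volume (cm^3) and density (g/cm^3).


Thickness in cm = 2.7 / 10 = 0.27 cm
Volume = 30.2 x 0.27 = 8.154 cm^3
Density = 6.73 / 8.154 = 0.825 g/cm^3


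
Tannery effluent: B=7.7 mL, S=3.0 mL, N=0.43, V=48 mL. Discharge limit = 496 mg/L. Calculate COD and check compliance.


COD = (7.7 - 3.0) x 0.43 x 8000 / 48 = 336.8 mg/L
Limit: 496 mg/L
Compliant: Yes
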